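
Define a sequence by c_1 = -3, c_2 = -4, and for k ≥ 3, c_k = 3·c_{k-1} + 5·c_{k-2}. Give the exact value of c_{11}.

Compute successive terms:
c_3 = -27, c_4 = -101, c_5 = -438, c_6 = -1819, c_7 = -7647, c_8 = -32036, c_9 = -134343, c_{10} = -563209, c_{11} = -2361342.

-2361342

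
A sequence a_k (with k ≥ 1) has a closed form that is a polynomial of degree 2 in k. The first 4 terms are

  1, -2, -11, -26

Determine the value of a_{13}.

1st diffs: -3, -9, -15.
2nd diffs: -6, -6 (constant).
So a_k = -3k^2 + 6k - 2.
Evaluating at k = 13 gives a_{13} = -431.

-431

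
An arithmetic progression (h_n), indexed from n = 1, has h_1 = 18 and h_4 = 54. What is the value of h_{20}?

Common difference d = (54 - 18) / (4 - 1) = 12.
h_n = 18 + (n - 1)·12.
h_{20} = 18 + 19·12 = 246.

246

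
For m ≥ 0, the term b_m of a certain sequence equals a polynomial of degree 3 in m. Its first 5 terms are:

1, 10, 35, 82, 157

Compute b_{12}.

2485

1st diffs: 9, 25, 47, 75.
2nd diffs: 16, 22, 28.
3rd diffs: 6, 6 (constant).
Newton forward-difference form: b_m = 1 + 9·C(m,1) + 16·C(m,2) + 6·C(m,3).
At m = 12: m = 12, so b_{12} = 1 + 108 + 1056 + 1320 = 2485.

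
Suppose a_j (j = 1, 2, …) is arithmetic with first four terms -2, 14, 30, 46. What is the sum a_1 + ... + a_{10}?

700

Common difference d = 16.
a_j = -2 + (j - 1)·16.
a_{10} = 142; S = 10·(-2 + 142)/2 = 700.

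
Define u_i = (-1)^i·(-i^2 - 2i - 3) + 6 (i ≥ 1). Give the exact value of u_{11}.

(-1)^11 = -1; -i^2 - 2i - 3 at i=11 is -146; so u_{11} = 152.

152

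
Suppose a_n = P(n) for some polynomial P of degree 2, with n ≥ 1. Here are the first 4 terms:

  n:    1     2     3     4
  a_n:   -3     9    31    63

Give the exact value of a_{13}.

801

1st diffs: 12, 22, 32.
2nd diffs: 10, 10 (constant).
So a_n = 5n^2 - 3n - 5.
Evaluating at n = 13 gives a_{13} = 801.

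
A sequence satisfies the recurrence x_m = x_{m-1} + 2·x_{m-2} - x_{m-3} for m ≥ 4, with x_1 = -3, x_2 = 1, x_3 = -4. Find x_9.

-51

Applying the relation repeatedly:
x_4 = 1, x_5 = -8, x_6 = -2, x_7 = -19, x_8 = -15, x_9 = -51.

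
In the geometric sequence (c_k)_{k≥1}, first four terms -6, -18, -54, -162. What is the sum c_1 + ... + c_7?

-6558

Common ratio r = 3.
c_k = (-6)·3^(k-1).
S = (-6)·(3^7 - 1)/(3 - 1) = (-6)·(2187 - 1)/(2) = -6558.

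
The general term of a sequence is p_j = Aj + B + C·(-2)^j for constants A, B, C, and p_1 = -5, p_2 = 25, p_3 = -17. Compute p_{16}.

At j = 1, 2, 3: A + B - 2C = -5; 2A + B + 4C = 25; 3A + B - 8C = -17.
Subtracting the first from the second: A + 6C = 30.
Subtracting the second from the third: A - 12C = -42.
Solving: C = 4, A = 6, then B = -3.
Therefore p_{16} = 96 + (-3) + 4·65536 = 262237.

262237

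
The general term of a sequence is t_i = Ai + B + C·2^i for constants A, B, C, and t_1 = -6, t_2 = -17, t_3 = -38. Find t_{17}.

Write the equations: A + B + 2C = -6; 2A + B + 4C = -17; 3A + B + 8C = -38.
Subtracting the first from the second: A + 2C = -11.
Subtracting the second from the third: A + 4C = -21.
Solving: C = -5, A = -1, then B = 5.
Hence t_{17} = -1·17 + 5 + (-5)·131072 = -655372.

-655372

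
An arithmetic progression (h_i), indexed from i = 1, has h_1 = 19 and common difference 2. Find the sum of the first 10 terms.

280

h_i = 19 + (i - 1)·2.
h_{10} = 37; S = 10·(19 + 37)/2 = 280.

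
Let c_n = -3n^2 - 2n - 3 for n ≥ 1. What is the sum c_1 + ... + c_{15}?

-4005

Over n = 1..15: Σn = 120, Σn² = 1240.
Total = (-3)·1240 + (-2)·120 + (-3)·15 = -4005.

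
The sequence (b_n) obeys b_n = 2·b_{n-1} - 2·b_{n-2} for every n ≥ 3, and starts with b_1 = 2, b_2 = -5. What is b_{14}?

b_3 = -14, b_4 = -18, b_5 = -8, …, b_{11} = -224, b_{12} = -288, b_{13} = -128, b_{14} = 320.

320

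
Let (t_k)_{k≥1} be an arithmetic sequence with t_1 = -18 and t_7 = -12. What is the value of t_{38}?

19

Common difference d = (-12 - (-18)) / (7 - 1) = 1.
t_k = -18 + (k - 1)·1.
t_{38} = -18 + 37·1 = 19.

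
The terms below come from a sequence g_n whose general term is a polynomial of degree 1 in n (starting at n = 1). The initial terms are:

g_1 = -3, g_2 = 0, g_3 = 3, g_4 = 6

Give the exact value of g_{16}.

1st diffs: 3, 3, 3 (constant).
So g_n = 3n - 6.
Evaluating at n = 16 gives g_{16} = 42.

42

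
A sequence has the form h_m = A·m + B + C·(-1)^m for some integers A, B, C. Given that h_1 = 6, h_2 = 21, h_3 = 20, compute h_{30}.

The three given values yield: A + B - C = 6; 2A + B + C = 21; 3A + B - C = 20.
Subtracting the first from the second: A + 2C = 15.
Subtracting the second from the third: A - 2C = -1.
Solving: C = 4, A = 7, then B = 3.
Therefore h_{30} = 210 + 3 + 4·1 = 217.

217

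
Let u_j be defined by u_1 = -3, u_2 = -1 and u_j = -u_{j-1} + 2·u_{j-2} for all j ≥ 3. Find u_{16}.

21843

Compute successive terms:
u_3 = -5, u_4 = 3, u_5 = -13, …, u_{13} = -2733, u_{14} = 5459, u_{15} = -10925, u_{16} = 21843.
(Characteristic roots are 1 and -2.)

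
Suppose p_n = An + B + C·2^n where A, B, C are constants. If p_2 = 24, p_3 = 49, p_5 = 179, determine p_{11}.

10289

The three given values yield: 2A + B + 4C = 24; 3A + B + 8C = 49; 5A + B + 32C = 179.
Subtracting the first from the second: A + 4C = 25.
Subtracting the second from the third: 2A + 24C = 130.
Solving: C = 5, A = 5, then B = -6.
Therefore p_{11} = 55 + (-6) + 5·2048 = 10289.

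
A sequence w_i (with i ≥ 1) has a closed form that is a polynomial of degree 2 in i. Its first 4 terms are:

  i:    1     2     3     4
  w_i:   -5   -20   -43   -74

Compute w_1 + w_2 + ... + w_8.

-908

1st diffs: -15, -23, -31.
2nd diffs: -8, -8 (constant).
Newton forward-difference form: w_i = -5 + (-15)·C(i-1,1) + (-8)·C(i-1,2).
Continuing: -113, -160, -215, -278.
Summing i = 1..8 (8 terms) gives -908.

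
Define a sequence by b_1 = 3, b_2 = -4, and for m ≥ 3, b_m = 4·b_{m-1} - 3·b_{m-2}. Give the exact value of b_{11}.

-206665

Iterate the recurrence:
b_3 = -25  b_4 = -88  b_5 = -277  b_6 = -844  b_7 = -2545  b_8 = -7648  b_9 = -22957  b_{10} = -68884  b_{11} = -206665.
(Characteristic roots are 3 and 1.)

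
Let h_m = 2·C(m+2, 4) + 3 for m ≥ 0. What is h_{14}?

C(16, 4) = 1820, so h_{14} = 3643.

3643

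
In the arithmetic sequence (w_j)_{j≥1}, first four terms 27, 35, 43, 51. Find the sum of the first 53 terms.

12455

Common difference d = 8.
w_j = 27 + (j - 1)·8.
w_{53} = 443; S = 53·(27 + 443)/2 = 12455.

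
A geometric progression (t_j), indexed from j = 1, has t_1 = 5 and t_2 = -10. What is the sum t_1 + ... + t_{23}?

13981015

Common ratio r = -2.
t_j = 5·(-2)^(j-1).
S = 5·((-2)^23 - 1)/(-2 - 1) = 5·(-8388608 - 1)/(-3) = 13981015.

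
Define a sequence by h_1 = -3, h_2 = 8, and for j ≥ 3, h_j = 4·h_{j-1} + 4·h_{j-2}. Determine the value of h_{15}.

h_3 = 20  h_4 = 112  h_5 = 528  …  h_{12} = 32419840  h_{13} = 156536832  h_{14} = 755826688  h_{15} = 3649454080.

3649454080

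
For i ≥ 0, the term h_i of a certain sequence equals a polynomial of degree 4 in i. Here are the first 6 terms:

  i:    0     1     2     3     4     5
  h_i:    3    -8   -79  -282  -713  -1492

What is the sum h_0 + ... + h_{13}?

-142919

1st diffs: -11, -71, -203, -431, -779.
2nd diffs: -60, -132, -228, -348.
3rd diffs: -72, -96, -120.
4th diffs: -24, -24 (constant).
So h_i = -i^4 - 6i^3 - 5i^2 + i + 3.
Continuing: …, -2763, -4694, -7477, -11328, …, h_{13} = -42572.
Summing i = 0..13 (14 terms) gives -142919.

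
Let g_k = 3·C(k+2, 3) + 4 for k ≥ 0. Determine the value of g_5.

C(7, 3) = 35, so g_5 = 109.

109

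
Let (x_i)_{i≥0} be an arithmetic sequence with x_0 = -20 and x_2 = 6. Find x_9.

97

Common difference d = (6 - (-20)) / (2 - 0) = 13.
x_i = -20 + (i - 0)·13.
x_9 = -20 + 9·13 = 97.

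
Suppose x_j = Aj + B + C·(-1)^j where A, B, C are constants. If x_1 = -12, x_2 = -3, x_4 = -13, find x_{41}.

-212

At j = 1, 2, 4: A + B - C = -12; 2A + B + C = -3; 4A + B + C = -13.
Subtracting the first from the second: A + 2C = 9.
Subtracting the second from the third: 2A = -10.
Solving: C = 7, A = -5, then B = 0.
Therefore x_{41} = -205 + 0 + 7·(-1) = -212.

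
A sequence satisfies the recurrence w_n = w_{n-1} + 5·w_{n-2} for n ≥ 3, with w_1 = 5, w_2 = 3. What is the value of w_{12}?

207638

Compute successive terms:
w_3 = 28  w_4 = 43  w_5 = 183  w_6 = 398  w_7 = 1313  w_8 = 3303  w_9 = 9868  w_{10} = 26383  w_{11} = 75723  w_{12} = 207638.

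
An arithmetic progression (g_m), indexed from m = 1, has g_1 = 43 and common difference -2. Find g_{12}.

g_m = 43 + (m - 1)·(-2).
g_{12} = 43 + 11·(-2) = 21.

21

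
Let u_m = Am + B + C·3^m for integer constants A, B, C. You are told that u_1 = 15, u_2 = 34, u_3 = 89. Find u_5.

739

At m = 1, 2, 3: A + B + 3C = 15; 2A + B + 9C = 34; 3A + B + 27C = 89.
Subtracting the first from the second: A + 6C = 19.
Subtracting the second from the third: A + 18C = 55.
Solving: C = 3, A = 1, then B = 5.
Hence u_5 = 1·5 + 5 + 3·243 = 739.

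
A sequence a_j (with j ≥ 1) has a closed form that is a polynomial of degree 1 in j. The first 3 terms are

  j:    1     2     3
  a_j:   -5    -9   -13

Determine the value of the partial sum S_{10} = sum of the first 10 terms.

1st diffs: -4, -4 (constant).
So a_j = -4j - 1.
Continuing: …, -17, -21, -25, -29, …, a_{10} = -41.
Summing j = 1..10 (10 terms) gives -230.

-230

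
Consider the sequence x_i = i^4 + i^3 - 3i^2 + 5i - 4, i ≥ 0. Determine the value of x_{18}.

x_{18} = 1·18^4 + 1·18^3 - 3·18^2 + 5·18 - 4 = 109922.

109922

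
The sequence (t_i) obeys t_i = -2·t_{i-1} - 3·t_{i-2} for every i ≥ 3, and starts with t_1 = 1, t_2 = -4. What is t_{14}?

Compute successive terms:
t_3 = 5;  t_4 = 2;  t_5 = -19;  …;  t_{11} = -307;  t_{12} = 986;  t_{13} = -1051;  t_{14} = -856.

-856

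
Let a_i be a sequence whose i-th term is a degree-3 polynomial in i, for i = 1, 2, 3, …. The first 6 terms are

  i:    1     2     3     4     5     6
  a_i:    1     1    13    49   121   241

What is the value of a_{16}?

1st diffs: 0, 12, 36, 72, 120.
2nd diffs: 12, 24, 36, 48.
3rd diffs: 12, 12, 12 (constant).
Newton forward-difference form: a_i = 1 + 12·C(i-1,2) + 12·C(i-1,3).
At i = 16: i-1 = 15, so a_{16} = 1 + 1260 + 5460 = 6721.

6721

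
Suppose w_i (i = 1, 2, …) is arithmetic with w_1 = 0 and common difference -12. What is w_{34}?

-396

w_i = 0 + (i - 1)·(-12).
w_{34} = 0 + 33·(-12) = -396.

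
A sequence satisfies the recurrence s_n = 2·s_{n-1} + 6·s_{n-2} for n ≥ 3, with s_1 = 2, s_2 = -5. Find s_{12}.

Iterate the recurrence:
s_3 = 2;  s_4 = -26;  s_5 = -40;  s_6 = -236;  s_7 = -712;  s_8 = -2840;  s_9 = -9952;  s_{10} = -36944;  s_{11} = -133600;  s_{12} = -488864.

-488864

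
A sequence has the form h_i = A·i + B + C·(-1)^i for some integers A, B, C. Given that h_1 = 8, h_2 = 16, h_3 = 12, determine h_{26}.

Write the equations: A + B - C = 8; 2A + B + C = 16; 3A + B - C = 12.
Subtracting the first from the second: A + 2C = 8.
Subtracting the second from the third: A - 2C = -4.
Solving: C = 3, A = 2, then B = 9.
Therefore h_{26} = 52 + 9 + 3·1 = 64.

64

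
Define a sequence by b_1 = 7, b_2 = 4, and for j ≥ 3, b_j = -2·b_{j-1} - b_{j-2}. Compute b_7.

b_3 = -15  b_4 = 26  b_5 = -37  b_6 = 48  b_7 = -59.
(Characteristic roots are -1 and -1.)

-59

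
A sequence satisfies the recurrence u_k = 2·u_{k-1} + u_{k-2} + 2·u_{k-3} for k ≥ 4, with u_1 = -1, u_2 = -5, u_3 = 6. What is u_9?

Applying the relation repeatedly:
u_4 = 5; u_5 = 6; u_6 = 29; u_7 = 74; u_8 = 189; u_9 = 510.

510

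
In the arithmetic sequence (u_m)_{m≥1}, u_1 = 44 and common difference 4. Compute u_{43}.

u_m = 44 + (m - 1)·4.
u_{43} = 44 + 42·4 = 212.

212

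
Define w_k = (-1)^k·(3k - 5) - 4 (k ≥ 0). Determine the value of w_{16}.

(-1)^16 = 1; 3k - 5 at k=16 is 43; so w_{16} = 39.

39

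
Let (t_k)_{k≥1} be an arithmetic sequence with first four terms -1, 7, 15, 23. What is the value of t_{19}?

143

Common difference d = 8.
t_k = -1 + (k - 1)·8.
t_{19} = -1 + 18·8 = 143.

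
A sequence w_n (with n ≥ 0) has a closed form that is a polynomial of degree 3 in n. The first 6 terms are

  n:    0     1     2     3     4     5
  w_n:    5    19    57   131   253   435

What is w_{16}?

9829

1st diffs: 14, 38, 74, 122, 182.
2nd diffs: 24, 36, 48, 60.
3rd diffs: 12, 12, 12 (constant).
So w_n = 2n^3 + 6n^2 + 6n + 5.
Evaluating at n = 16 gives w_{16} = 9829.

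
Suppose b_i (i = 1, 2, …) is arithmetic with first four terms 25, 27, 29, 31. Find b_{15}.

Common difference d = 2.
b_i = 25 + (i - 1)·2.
b_{15} = 25 + 14·2 = 53.

53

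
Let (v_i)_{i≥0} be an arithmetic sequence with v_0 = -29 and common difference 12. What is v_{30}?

v_i = -29 + (i - 0)·12.
v_{30} = -29 + 30·12 = 331.

331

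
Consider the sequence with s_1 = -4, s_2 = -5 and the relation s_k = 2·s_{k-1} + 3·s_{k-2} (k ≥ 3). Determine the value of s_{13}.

s_3 = -22;  s_4 = -59;  s_5 = -184;  …;  s_{10} = -44285;  s_{11} = -132862;  s_{12} = -398579;  s_{13} = -1195744.
(Characteristic roots are 3 and -1.)

-1195744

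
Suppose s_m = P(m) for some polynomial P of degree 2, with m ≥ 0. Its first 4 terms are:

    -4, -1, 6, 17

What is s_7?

1st diffs: 3, 7, 11.
2nd diffs: 4, 4 (constant).
Newton forward-difference form: s_m = -4 + 3·C(m,1) + 4·C(m,2).
At m = 7: m = 7, so s_7 = -4 + 21 + 84 = 101.

101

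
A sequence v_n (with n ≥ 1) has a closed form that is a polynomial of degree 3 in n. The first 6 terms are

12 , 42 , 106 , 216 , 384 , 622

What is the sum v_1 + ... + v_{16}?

1st diffs: 30, 64, 110, 168, 238.
2nd diffs: 34, 46, 58, 70.
3rd diffs: 12, 12, 12 (constant).
So v_n = 2n^3 + 5n^2 + n + 4.
Continuing: …, 942, 1356, 1876, 2514, …, v_{16} = 9492.
Summing n = 1..16 (16 terms) gives 44672.

44672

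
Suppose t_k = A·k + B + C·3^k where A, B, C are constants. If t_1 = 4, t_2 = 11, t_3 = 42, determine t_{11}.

354242

The three given values yield: A + B + 3C = 4; 2A + B + 9C = 11; 3A + B + 27C = 42.
Subtracting the first from the second: A + 6C = 7.
Subtracting the second from the third: A + 18C = 31.
Solving: C = 2, A = -5, then B = 3.
Therefore t_{11} = -55 + 3 + 2·177147 = 354242.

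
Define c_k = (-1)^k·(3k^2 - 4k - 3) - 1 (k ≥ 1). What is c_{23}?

(-1)^23 = -1; 3k^2 - 4k - 3 at k=23 is 1492; so c_{23} = -1493.

-1493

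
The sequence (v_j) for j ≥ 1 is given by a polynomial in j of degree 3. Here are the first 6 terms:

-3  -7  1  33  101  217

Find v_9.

1st diffs: -4, 8, 32, 68, 116.
2nd diffs: 12, 24, 36, 48.
3rd diffs: 12, 12, 12 (constant).
Newton forward-difference form: v_j = -3 + (-4)·C(j-1,1) + 12·C(j-1,2) + 12·C(j-1,3).
At j = 9: j-1 = 8, so v_9 = -3 - 32 + 336 + 672 = 973.

973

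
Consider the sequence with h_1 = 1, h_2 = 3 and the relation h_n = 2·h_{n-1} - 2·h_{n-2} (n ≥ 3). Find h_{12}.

32

Iterate the recurrence:
h_3 = 4  h_4 = 2  h_5 = -4  h_6 = -12  h_7 = -16  h_8 = -8  h_9 = 16  h_{10} = 48  h_{11} = 64  h_{12} = 32.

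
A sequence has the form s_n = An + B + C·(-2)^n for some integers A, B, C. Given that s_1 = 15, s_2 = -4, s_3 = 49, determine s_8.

-982

At n = 1, 2, 3: A + B - 2C = 15; 2A + B + 4C = -4; 3A + B - 8C = 49.
Subtracting the first from the second: A + 6C = -19.
Subtracting the second from the third: A - 12C = 53.
Solving: C = -4, A = 5, then B = 2.
Therefore s_8 = 40 + 2 + (-4)·256 = -982.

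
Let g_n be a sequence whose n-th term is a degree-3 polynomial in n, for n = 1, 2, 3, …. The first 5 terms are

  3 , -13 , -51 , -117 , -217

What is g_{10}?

-1437

1st diffs: -16, -38, -66, -100.
2nd diffs: -22, -28, -34.
3rd diffs: -6, -6 (constant).
Newton forward-difference form: g_n = 3 + (-16)·C(n-1,1) + (-22)·C(n-1,2) + (-6)·C(n-1,3).
At n = 10: n-1 = 9, so g_{10} = 3 - 144 - 792 - 504 = -1437.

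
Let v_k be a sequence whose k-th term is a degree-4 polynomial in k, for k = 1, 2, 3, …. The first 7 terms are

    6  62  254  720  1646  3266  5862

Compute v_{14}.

85130

1st diffs: 56, 192, 466, 926, 1620, 2596.
2nd diffs: 136, 274, 460, 694, 976.
3rd diffs: 138, 186, 234, 282.
4th diffs: 48, 48, 48 (constant).
So v_k = 2k^4 + 3k^3 + 5k - 4.
Evaluating at k = 14 gives v_{14} = 85130.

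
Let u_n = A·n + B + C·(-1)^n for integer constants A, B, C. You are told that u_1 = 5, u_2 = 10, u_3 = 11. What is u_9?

29

Plug in n = 1, 2, 3: A + B - C = 5; 2A + B + C = 10; 3A + B - C = 11.
Subtracting the first from the second: A + 2C = 5.
Subtracting the second from the third: A - 2C = 1.
Solving: C = 1, A = 3, then B = 3.
Hence u_9 = 3·9 + 3 + 1·(-1) = 29.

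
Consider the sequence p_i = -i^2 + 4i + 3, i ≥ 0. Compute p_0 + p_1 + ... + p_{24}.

-3625

Over i = 0..24: Σi = 300, Σi² = 4900.
Total = (-1)·4900 + (4)·300 + (3)·25 = -3625.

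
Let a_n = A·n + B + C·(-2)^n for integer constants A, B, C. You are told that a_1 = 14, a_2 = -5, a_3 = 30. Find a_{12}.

-12291

The three given values yield: A + B - 2C = 14; 2A + B + 4C = -5; 3A + B - 8C = 30.
Subtracting the first from the second: A + 6C = -19.
Subtracting the second from the third: A - 12C = 35.
Solving: C = -3, A = -1, then B = 9.
Hence a_{12} = -1·12 + 9 + (-3)·4096 = -12291.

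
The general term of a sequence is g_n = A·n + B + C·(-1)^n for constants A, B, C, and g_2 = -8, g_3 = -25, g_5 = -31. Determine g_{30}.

At n = 2, 3, 5: 2A + B + C = -8; 3A + B - C = -25; 5A + B - C = -31.
Subtracting the first from the second: A - 2C = -17.
Subtracting the second from the third: 2A = -6.
Solving: C = 7, A = -3, then B = -9.
So g_n = -3·n + (-9) + 7·(-1)^n; at n=30 this is -92.

-92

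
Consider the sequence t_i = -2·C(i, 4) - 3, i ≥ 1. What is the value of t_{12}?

-993

C(12, 4) = 495, so t_{12} = -993.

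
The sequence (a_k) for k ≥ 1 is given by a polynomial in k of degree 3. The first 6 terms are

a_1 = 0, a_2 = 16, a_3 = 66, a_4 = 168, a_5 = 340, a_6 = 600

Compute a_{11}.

3850

1st diffs: 16, 50, 102, 172, 260.
2nd diffs: 34, 52, 70, 88.
3rd diffs: 18, 18, 18 (constant).
So a_k = 3k^3 - k^2 - 2k.
Evaluating at k = 11 gives a_{11} = 3850.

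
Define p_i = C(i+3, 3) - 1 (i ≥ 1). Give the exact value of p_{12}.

454

C(15, 3) = 455, so p_{12} = 454.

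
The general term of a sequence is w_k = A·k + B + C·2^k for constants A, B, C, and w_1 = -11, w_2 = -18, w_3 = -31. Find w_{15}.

At k = 1, 2, 3: A + B + 2C = -11; 2A + B + 4C = -18; 3A + B + 8C = -31.
Subtracting the first from the second: A + 2C = -7.
Subtracting the second from the third: A + 4C = -13.
Solving: C = -3, A = -1, then B = -4.
Therefore w_{15} = -15 + (-4) + (-3)·32768 = -98323.

-98323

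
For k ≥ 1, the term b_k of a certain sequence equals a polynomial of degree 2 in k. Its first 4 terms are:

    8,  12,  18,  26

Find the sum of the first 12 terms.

1st diffs: 4, 6, 8.
2nd diffs: 2, 2 (constant).
So b_k = k^2 + k + 6.
Continuing: …, 36, 48, 62, 78, …, b_{12} = 162.
Summing k = 1..12 (12 terms) gives 800.

800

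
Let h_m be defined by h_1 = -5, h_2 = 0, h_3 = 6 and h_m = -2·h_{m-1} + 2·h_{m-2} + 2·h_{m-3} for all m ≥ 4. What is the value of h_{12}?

Compute successive terms:
h_4 = -22;  h_5 = 56;  h_6 = -144;  h_7 = 356;  h_8 = -888;  h_9 = 2200;  h_{10} = -5464;  h_{11} = 13552;  h_{12} = -33632.

-33632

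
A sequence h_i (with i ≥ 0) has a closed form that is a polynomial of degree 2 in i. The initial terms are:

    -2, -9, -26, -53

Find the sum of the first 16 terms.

-6472

1st diffs: -7, -17, -27.
2nd diffs: -10, -10 (constant).
Newton forward-difference form: h_i = -2 + (-7)·C(i,1) + (-10)·C(i,2).
Continuing: …, -90, -137, -194, -261, …, h_{15} = -1157.
Summing i = 0..15 (16 terms) gives -6472.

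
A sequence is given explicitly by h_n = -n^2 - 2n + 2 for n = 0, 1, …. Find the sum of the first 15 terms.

Over n = 0..14: Σn = 105, Σn² = 1015.
Total = (-1)·1015 + (-2)·105 + (2)·15 = -1195.

-1195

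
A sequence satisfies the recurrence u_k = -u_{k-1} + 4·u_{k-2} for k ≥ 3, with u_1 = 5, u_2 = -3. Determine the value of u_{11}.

32087

Step forward from the initial values:
u_3 = 23;  u_4 = -35;  u_5 = 127;  u_6 = -267;  u_7 = 775;  u_8 = -1843;  u_9 = 4943;  u_{10} = -12315;  u_{11} = 32087.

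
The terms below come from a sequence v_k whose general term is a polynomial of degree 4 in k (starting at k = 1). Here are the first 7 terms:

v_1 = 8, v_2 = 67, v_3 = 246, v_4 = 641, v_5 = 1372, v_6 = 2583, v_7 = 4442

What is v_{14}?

1st diffs: 59, 179, 395, 731, 1211, 1859.
2nd diffs: 120, 216, 336, 480, 648.
3rd diffs: 96, 120, 144, 168.
4th diffs: 24, 24, 24 (constant).
Newton forward-difference form: v_k = 8 + 59·C(k-1,1) + 120·C(k-1,2) + 96·C(k-1,3) + 24·C(k-1,4).
At k = 14: k-1 = 13, so v_{14} = 8 + 767 + 9360 + 27456 + 17160 = 54751.

54751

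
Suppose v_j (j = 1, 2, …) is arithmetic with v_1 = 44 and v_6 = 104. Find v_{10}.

152

Common difference d = (104 - 44) / (6 - 1) = 12.
v_j = 44 + (j - 1)·12.
v_{10} = 44 + 9·12 = 152.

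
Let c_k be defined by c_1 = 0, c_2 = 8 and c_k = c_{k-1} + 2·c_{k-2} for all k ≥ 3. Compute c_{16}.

87384

Compute successive terms:
c_3 = 8  c_4 = 24  c_5 = 40  …  c_{13} = 10920  c_{14} = 21848  c_{15} = 43688  c_{16} = 87384.
(Characteristic roots are 2 and -1.)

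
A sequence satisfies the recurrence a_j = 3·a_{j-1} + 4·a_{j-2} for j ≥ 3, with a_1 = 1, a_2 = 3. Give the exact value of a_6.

a_3 = 13;  a_4 = 51;  a_5 = 205;  a_6 = 819.
(Characteristic roots are 4 and -1.)

819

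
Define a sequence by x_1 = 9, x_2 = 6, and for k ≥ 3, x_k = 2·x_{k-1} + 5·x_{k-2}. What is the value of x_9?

78033

Applying the relation repeatedly:
x_3 = 57; x_4 = 144; x_5 = 573; x_6 = 1866; x_7 = 6597; x_8 = 22524; x_9 = 78033.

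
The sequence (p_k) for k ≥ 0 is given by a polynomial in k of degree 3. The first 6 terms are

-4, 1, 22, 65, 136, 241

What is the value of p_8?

820

1st diffs: 5, 21, 43, 71, 105.
2nd diffs: 16, 22, 28, 34.
3rd diffs: 6, 6, 6 (constant).
Newton forward-difference form: p_k = -4 + 5·C(k,1) + 16·C(k,2) + 6·C(k,3).
At k = 8: k = 8, so p_8 = -4 + 40 + 448 + 336 = 820.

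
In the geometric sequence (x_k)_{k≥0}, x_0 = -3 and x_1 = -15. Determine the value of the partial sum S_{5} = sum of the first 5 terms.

Common ratio r = 5.
x_k = (-3)·5^(k-0).
S = (-3)·(5^5 - 1)/(5 - 1) = (-3)·(3125 - 1)/(4) = -2343.

-2343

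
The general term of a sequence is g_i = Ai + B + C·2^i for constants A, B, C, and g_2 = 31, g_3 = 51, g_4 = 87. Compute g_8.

At i = 2, 3, 4: 2A + B + 4C = 31; 3A + B + 8C = 51; 4A + B + 16C = 87.
Subtracting the first from the second: A + 4C = 20.
Subtracting the second from the third: A + 8C = 36.
Solving: C = 4, A = 4, then B = 7.
Therefore g_8 = 32 + 7 + 4·256 = 1063.

1063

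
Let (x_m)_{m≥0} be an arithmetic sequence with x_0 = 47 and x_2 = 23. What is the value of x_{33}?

-349

Common difference d = (23 - 47) / (2 - 0) = -12.
x_m = 47 + (m - 0)·(-12).
x_{33} = 47 + 33·(-12) = -349.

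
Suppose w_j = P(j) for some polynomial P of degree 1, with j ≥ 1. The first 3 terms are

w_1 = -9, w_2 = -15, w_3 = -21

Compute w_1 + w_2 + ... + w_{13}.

-585

1st diffs: -6, -6 (constant).
So w_j = -6j - 3.
Continuing: …, -27, -33, -39, -45, …, w_{13} = -81.
Summing j = 1..13 (13 terms) gives -585.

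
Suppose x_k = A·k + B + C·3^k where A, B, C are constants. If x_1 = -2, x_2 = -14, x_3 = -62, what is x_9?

Write the equations: A + B + 3C = -2; 2A + B + 9C = -14; 3A + B + 27C = -62.
Subtracting the first from the second: A + 6C = -12.
Subtracting the second from the third: A + 18C = -48.
Solving: C = -3, A = 6, then B = 1.
Therefore x_9 = 54 + 1 + (-3)·19683 = -58994.

-58994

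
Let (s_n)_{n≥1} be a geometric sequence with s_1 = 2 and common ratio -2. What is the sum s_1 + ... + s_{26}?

-44739242

s_n = 2·(-2)^(n-1).
S = 2·((-2)^26 - 1)/(-2 - 1) = 2·(67108864 - 1)/(-3) = -44739242.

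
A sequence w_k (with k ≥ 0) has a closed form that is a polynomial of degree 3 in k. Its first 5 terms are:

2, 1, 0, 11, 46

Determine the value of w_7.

1st diffs: -1, -1, 11, 35.
2nd diffs: 0, 12, 24.
3rd diffs: 12, 12 (constant).
Newton forward-difference form: w_k = 2 + (-1)·C(k,1) + 12·C(k,3).
At k = 7: k = 7, so w_7 = 2 - 7 + 420 = 415.

415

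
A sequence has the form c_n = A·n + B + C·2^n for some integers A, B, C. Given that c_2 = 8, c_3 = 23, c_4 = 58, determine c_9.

Write the equations: 2A + B + 4C = 8; 3A + B + 8C = 23; 4A + B + 16C = 58.
Subtracting the first from the second: A + 4C = 15.
Subtracting the second from the third: A + 8C = 35.
Solving: C = 5, A = -5, then B = -2.
So c_n = -5·n + (-2) + 5·2^n; at n=9 this is 2513.

2513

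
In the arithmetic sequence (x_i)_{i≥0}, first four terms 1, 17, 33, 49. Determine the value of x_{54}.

865

Common difference d = 16.
x_i = 1 + (i - 0)·16.
x_{54} = 1 + 54·16 = 865.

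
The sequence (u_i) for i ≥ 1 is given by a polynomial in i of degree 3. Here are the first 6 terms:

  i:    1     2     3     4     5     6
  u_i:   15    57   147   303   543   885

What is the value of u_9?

2703

1st diffs: 42, 90, 156, 240, 342.
2nd diffs: 48, 66, 84, 102.
3rd diffs: 18, 18, 18 (constant).
So u_i = 3i^3 + 6i^2 + 3i + 3.
Evaluating at i = 9 gives u_9 = 2703.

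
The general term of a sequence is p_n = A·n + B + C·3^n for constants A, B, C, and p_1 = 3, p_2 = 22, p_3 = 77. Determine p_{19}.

The three given values yield: A + B + 3C = 3; 2A + B + 9C = 22; 3A + B + 27C = 77.
Subtracting the first from the second: A + 6C = 19.
Subtracting the second from the third: A + 18C = 55.
Solving: C = 3, A = 1, then B = -7.
Hence p_{19} = 1·19 + (-7) + 3·1162261467 = 3486784413.

3486784413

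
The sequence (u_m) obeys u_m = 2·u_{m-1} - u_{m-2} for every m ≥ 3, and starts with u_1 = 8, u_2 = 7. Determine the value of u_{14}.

-5

Iterate the recurrence:
u_3 = 6;  u_4 = 5;  u_5 = 4;  …;  u_{11} = -2;  u_{12} = -3;  u_{13} = -4;  u_{14} = -5.
(Characteristic roots are 1 and 1.)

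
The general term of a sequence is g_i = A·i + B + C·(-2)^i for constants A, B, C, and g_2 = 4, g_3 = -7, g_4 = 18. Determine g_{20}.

The three given values yield: 2A + B + 4C = 4; 3A + B - 8C = -7; 4A + B + 16C = 18.
Subtracting the first from the second: A - 12C = -11.
Subtracting the second from the third: A + 24C = 25.
Solving: C = 1, A = 1, then B = -2.
So g_i = 1·i + (-2) + 1·(-2)^i; at i=20 this is 1048594.

1048594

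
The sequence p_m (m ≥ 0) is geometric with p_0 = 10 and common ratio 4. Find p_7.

163840

p_m = 10·4^(m-0).
p_7 = 10·4^7 = 163840.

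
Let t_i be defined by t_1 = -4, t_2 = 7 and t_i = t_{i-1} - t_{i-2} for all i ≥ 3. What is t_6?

Iterate the recurrence:
t_3 = 11; t_4 = 4; t_5 = -7; t_6 = -11.

-11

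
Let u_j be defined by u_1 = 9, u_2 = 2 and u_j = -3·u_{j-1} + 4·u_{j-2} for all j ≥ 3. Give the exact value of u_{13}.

Applying the relation repeatedly:
u_3 = 30;  u_4 = -82;  u_5 = 366;  …;  u_{10} = -366994;  u_{11} = 1468014;  u_{12} = -5872018;  u_{13} = 23488110.
(Characteristic roots are 1 and -4.)

23488110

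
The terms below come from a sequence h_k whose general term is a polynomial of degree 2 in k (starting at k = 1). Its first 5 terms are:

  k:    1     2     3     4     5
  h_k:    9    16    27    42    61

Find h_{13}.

1st diffs: 7, 11, 15, 19.
2nd diffs: 4, 4, 4 (constant).
Newton forward-difference form: h_k = 9 + 7·C(k-1,1) + 4·C(k-1,2).
At k = 13: k-1 = 12, so h_{13} = 9 + 84 + 264 = 357.

357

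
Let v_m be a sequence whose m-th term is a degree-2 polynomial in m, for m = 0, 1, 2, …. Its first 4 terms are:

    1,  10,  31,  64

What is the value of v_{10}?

631

1st diffs: 9, 21, 33.
2nd diffs: 12, 12 (constant).
Newton forward-difference form: v_m = 1 + 9·C(m,1) + 12·C(m,2).
At m = 10: m = 10, so v_{10} = 1 + 90 + 540 = 631.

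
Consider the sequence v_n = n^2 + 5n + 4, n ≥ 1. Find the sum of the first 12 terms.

1088

Over n = 1..12: Σn = 78, Σn² = 650.
Total = (1)·650 + (5)·78 + (4)·12 = 1088.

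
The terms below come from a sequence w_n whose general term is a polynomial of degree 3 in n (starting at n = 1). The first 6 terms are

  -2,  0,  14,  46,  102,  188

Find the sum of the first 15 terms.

13830

1st diffs: 2, 14, 32, 56, 86.
2nd diffs: 12, 18, 24, 30.
3rd diffs: 6, 6, 6 (constant).
Newton forward-difference form: w_n = -2 + 2·C(n-1,1) + 12·C(n-1,2) + 6·C(n-1,3).
Continuing: …, 310, 474, 686, 952, …, w_{15} = 3302.
Summing n = 1..15 (15 terms) gives 13830.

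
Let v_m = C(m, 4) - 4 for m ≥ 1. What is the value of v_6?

11

C(6, 4) = 15, so v_6 = 11.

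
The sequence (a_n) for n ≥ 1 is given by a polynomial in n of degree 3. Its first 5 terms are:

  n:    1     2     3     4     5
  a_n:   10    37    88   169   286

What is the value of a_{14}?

3949

1st diffs: 27, 51, 81, 117.
2nd diffs: 24, 30, 36.
3rd diffs: 6, 6 (constant).
Newton forward-difference form: a_n = 10 + 27·C(n-1,1) + 24·C(n-1,2) + 6·C(n-1,3).
At n = 14: n-1 = 13, so a_{14} = 10 + 351 + 1872 + 1716 = 3949.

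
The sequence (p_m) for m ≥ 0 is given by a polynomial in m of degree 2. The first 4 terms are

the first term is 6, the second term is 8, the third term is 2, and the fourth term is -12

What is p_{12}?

-498

1st diffs: 2, -6, -14.
2nd diffs: -8, -8 (constant).
Newton forward-difference form: p_m = 6 + 2·C(m,1) + (-8)·C(m,2).
At m = 12: m = 12, so p_{12} = 6 + 24 - 528 = -498.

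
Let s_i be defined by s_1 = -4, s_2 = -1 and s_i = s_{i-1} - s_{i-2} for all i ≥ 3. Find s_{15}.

Step forward from the initial values:
s_3 = 3, s_4 = 4, s_5 = 1, …, s_{12} = -3, s_{13} = -4, s_{14} = -1, s_{15} = 3.

3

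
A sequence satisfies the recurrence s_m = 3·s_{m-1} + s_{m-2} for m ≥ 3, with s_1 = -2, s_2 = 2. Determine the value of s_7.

Applying the relation repeatedly:
s_3 = 4;  s_4 = 14;  s_5 = 46;  s_6 = 152;  s_7 = 502.

502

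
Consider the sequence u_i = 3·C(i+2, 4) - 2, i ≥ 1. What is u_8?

C(10, 4) = 210, so u_8 = 628.

628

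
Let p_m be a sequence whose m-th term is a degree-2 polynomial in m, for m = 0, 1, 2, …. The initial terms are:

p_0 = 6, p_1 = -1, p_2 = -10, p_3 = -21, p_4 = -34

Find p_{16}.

-346

1st diffs: -7, -9, -11, -13.
2nd diffs: -2, -2, -2 (constant).
So p_m = -m^2 - 6m + 6.
Evaluating at m = 16 gives p_{16} = -346.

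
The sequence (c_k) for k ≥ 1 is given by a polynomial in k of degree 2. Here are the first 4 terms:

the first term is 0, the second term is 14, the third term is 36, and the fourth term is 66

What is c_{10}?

414

1st diffs: 14, 22, 30.
2nd diffs: 8, 8 (constant).
Newton forward-difference form: c_k = 14·C(k-1,1) + 8·C(k-1,2).
At k = 10: k-1 = 9, so c_{10} = 126 + 288 = 414.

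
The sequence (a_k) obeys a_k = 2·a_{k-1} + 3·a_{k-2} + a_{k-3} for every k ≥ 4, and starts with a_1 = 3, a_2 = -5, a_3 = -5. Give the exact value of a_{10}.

-17877

a_4 = -22, a_5 = -64, a_6 = -199, a_7 = -612, a_8 = -1885, a_9 = -5805, a_{10} = -17877.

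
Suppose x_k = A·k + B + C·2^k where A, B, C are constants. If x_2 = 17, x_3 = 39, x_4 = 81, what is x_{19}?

At k = 2, 3, 4: 2A + B + 4C = 17; 3A + B + 8C = 39; 4A + B + 16C = 81.
Subtracting the first from the second: A + 4C = 22.
Subtracting the second from the third: A + 8C = 42.
Solving: C = 5, A = 2, then B = -7.
Hence x_{19} = 2·19 + (-7) + 5·524288 = 2621471.

2621471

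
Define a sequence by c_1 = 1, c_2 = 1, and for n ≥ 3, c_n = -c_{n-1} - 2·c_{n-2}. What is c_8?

c_3 = -3;  c_4 = 1;  c_5 = 5;  c_6 = -7;  c_7 = -3;  c_8 = 17.

17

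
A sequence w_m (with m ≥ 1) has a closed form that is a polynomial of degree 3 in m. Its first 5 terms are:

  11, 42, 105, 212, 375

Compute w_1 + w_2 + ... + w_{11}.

11066

1st diffs: 31, 63, 107, 163.
2nd diffs: 32, 44, 56.
3rd diffs: 12, 12 (constant).
Newton forward-difference form: w_m = 11 + 31·C(m-1,1) + 32·C(m-1,2) + 12·C(m-1,3).
Continuing: …, 606, 917, 1320, 1827, …, w_{11} = 3201.
Summing m = 1..11 (11 terms) gives 11066.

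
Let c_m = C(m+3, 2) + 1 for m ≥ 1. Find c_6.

37

C(9, 2) = 36, so c_6 = 37.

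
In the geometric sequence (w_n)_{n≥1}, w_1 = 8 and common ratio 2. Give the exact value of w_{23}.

w_n = 8·2^(n-1).
w_{23} = 8·2^22 = 33554432.

33554432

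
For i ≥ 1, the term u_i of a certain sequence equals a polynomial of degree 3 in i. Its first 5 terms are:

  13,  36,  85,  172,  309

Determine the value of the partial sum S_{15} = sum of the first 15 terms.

30820

1st diffs: 23, 49, 87, 137.
2nd diffs: 26, 38, 50.
3rd diffs: 12, 12 (constant).
Newton forward-difference form: u_i = 13 + 23·C(i-1,1) + 26·C(i-1,2) + 12·C(i-1,3).
Continuing: …, 508, 781, 1140, 1597, …, u_{15} = 7069.
Summing i = 1..15 (15 terms) gives 30820.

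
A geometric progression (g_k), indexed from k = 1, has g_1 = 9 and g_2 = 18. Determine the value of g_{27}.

603979776

Common ratio r = 2.
g_k = 9·2^(k-1).
g_{27} = 9·2^26 = 603979776.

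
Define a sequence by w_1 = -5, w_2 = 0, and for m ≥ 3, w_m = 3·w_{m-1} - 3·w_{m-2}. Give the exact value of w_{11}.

w_3 = 15; w_4 = 45; w_5 = 90; w_6 = 135; w_7 = 135; w_8 = 0; w_9 = -405; w_{10} = -1215; w_{11} = -2430.

-2430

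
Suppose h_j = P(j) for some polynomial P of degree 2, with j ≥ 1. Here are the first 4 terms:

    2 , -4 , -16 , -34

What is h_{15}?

-628

1st diffs: -6, -12, -18.
2nd diffs: -6, -6 (constant).
Newton forward-difference form: h_j = 2 + (-6)·C(j-1,1) + (-6)·C(j-1,2).
At j = 15: j-1 = 14, so h_{15} = 2 - 84 - 546 = -628.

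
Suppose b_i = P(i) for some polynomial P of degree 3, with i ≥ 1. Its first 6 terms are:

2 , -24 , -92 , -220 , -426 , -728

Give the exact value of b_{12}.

1st diffs: -26, -68, -128, -206, -302.
2nd diffs: -42, -60, -78, -96.
3rd diffs: -18, -18, -18 (constant).
Newton forward-difference form: b_i = 2 + (-26)·C(i-1,1) + (-42)·C(i-1,2) + (-18)·C(i-1,3).
At i = 12: i-1 = 11, so b_{12} = 2 - 286 - 2310 - 2970 = -5564.

-5564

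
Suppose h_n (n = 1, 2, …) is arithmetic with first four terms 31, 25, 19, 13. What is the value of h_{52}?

-275

Common difference d = -6.
h_n = 31 + (n - 1)·(-6).
h_{52} = 31 + 51·(-6) = -275.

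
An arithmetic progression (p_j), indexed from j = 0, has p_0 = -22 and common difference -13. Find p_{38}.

-516

p_j = -22 + (j - 0)·(-13).
p_{38} = -22 + 38·(-13) = -516.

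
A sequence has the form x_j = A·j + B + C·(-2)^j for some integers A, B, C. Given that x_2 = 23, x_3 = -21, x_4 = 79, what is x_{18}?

1048647

The three given values yield: 2A + B + 4C = 23; 3A + B - 8C = -21; 4A + B + 16C = 79.
Subtracting the first from the second: A - 12C = -44.
Subtracting the second from the third: A + 24C = 100.
Solving: C = 4, A = 4, then B = -1.
So x_j = 4·j + (-1) + 4·(-2)^j; at j=18 this is 1048647.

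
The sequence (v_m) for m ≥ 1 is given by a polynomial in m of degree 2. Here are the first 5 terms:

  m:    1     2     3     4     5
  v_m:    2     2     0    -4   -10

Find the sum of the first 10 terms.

1st diffs: 0, -2, -4, -6.
2nd diffs: -2, -2, -2 (constant).
So v_m = -m^2 + 3m.
Continuing: …, -18, -28, -40, -54, …, v_{10} = -70.
Summing m = 1..10 (10 terms) gives -220.

-220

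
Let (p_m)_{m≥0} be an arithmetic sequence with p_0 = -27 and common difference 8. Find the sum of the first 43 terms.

6063

p_m = -27 + (m - 0)·8.
p_{42} = 309; S = 43·(-27 + 309)/2 = 6063.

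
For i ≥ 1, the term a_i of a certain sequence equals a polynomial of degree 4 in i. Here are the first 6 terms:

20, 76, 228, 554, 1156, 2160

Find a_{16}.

1st diffs: 56, 152, 326, 602, 1004.
2nd diffs: 96, 174, 276, 402.
3rd diffs: 78, 102, 126.
4th diffs: 24, 24 (constant).
Newton forward-difference form: a_i = 20 + 56·C(i-1,1) + 96·C(i-1,2) + 78·C(i-1,3) + 24·C(i-1,4).
At i = 16: i-1 = 15, so a_{16} = 20 + 840 + 10080 + 35490 + 32760 = 79190.

79190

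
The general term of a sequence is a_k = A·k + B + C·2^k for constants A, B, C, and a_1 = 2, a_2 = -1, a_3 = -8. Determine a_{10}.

-2033

The three given values yield: A + B + 2C = 2; 2A + B + 4C = -1; 3A + B + 8C = -8.
Subtracting the first from the second: A + 2C = -3.
Subtracting the second from the third: A + 4C = -7.
Solving: C = -2, A = 1, then B = 5.
Hence a_{10} = 1·10 + 5 + (-2)·1024 = -2033.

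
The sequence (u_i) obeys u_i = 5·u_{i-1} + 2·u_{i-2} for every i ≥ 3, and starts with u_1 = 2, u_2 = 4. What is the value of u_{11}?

Applying the relation repeatedly:
u_3 = 24  u_4 = 128  u_5 = 688  u_6 = 3696  u_7 = 19856  u_8 = 106672  u_9 = 573072  u_{10} = 3078704  u_{11} = 16539664.

16539664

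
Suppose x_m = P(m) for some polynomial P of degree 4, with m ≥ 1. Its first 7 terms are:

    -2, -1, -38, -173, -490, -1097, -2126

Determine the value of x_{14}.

-37273

1st diffs: 1, -37, -135, -317, -607, -1029.
2nd diffs: -38, -98, -182, -290, -422.
3rd diffs: -60, -84, -108, -132.
4th diffs: -24, -24, -24 (constant).
Newton forward-difference form: x_m = -2 + 1·C(m-1,1) + (-38)·C(m-1,2) + (-60)·C(m-1,3) + (-24)·C(m-1,4).
At m = 14: m-1 = 13, so x_{14} = -2 + 13 - 2964 - 17160 - 17160 = -37273.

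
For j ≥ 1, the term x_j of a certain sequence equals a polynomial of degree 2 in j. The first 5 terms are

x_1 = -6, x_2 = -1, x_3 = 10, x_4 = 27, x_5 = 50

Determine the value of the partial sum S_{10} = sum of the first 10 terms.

1st diffs: 5, 11, 17, 23.
2nd diffs: 6, 6, 6 (constant).
Newton forward-difference form: x_j = -6 + 5·C(j-1,1) + 6·C(j-1,2).
Continuing: …, 79, 114, 155, 202, …, x_{10} = 255.
Summing j = 1..10 (10 terms) gives 885.

885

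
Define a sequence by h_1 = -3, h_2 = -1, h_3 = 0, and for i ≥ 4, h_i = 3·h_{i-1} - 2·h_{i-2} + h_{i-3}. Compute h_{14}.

-8355

h_4 = -1, h_5 = -4, h_6 = -10, …, h_{11} = -665, h_{12} = -1546, h_{13} = -3594, h_{14} = -8355.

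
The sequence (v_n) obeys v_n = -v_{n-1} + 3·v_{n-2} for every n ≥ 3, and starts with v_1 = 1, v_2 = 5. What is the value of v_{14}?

Applying the relation repeatedly:
v_3 = -2; v_4 = 17; v_5 = -23; …; v_{11} = -4271; v_{12} = 9938; v_{13} = -22751; v_{14} = 52565.

52565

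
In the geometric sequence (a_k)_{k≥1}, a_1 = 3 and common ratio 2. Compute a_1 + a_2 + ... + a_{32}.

a_k = 3·2^(k-1).
S = 3·(2^32 - 1)/(2 - 1) = 3·(4294967296 - 1)/(1) = 12884901885.

12884901885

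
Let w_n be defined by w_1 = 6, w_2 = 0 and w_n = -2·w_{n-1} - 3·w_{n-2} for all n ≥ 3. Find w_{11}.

Applying the relation repeatedly:
w_3 = -18; w_4 = 36; w_5 = -18; w_6 = -72; w_7 = 198; w_8 = -180; w_9 = -234; w_{10} = 1008; w_{11} = -1314.

-1314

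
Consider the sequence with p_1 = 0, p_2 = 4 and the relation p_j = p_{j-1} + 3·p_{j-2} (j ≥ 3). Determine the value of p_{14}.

56836

Iterate the recurrence:
p_3 = 4, p_4 = 16, p_5 = 28, …, p_{11} = 4636, p_{12} = 10732, p_{13} = 24640, p_{14} = 56836.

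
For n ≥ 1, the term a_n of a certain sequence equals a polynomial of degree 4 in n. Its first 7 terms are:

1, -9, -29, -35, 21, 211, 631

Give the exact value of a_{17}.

1st diffs: -10, -20, -6, 56, 190, 420.
2nd diffs: -10, 14, 62, 134, 230.
3rd diffs: 24, 48, 72, 96.
4th diffs: 24, 24, 24 (constant).
So a_n = n^4 - 6n^3 + 6n^2 - n + 1.
Evaluating at n = 17 gives a_{17} = 55761.

55761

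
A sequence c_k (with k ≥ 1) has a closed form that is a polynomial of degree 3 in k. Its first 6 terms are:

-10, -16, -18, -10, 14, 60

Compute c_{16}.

3050

1st diffs: -6, -2, 8, 24, 46.
2nd diffs: 4, 10, 16, 22.
3rd diffs: 6, 6, 6 (constant).
Newton forward-difference form: c_k = -10 + (-6)·C(k-1,1) + 4·C(k-1,2) + 6·C(k-1,3).
At k = 16: k-1 = 15, so c_{16} = -10 - 90 + 420 + 2730 = 3050.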